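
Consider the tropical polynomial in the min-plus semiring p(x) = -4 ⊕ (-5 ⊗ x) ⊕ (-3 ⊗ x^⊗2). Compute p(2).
p(2) = -4

A tropical monomial a ⊗ x^⊗i evaluates to a + i · x. Evaluating each term at x = 2:
  Term 0 contributes -4 + 0 · 2 = -4
  Term 1 contributes -5 + 1 · 2 = -3
  Term 2 contributes -3 + 2 · 2 = 1
p(2) = ⊕ of these = min[-4, -3, 1] = -4.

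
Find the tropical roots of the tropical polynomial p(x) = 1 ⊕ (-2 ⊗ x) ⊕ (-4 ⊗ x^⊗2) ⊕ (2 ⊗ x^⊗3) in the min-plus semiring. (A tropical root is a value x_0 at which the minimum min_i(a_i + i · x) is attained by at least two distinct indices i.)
Roots: {-6, 2, 3}

Each tropical root is a break point of the lower envelope of the lines y = a_i + i · x (there are 4 lines, with slopes 0, 1, ..., 3). Only the lines that attain the minimum somewhere contribute to roots; other lines are dominated. Here the surviving (envelope) indices are i = 3, i = 2, i = 1, i = 0.
Intersections between consecutive envelope lines give the roots: for adjacent envelope indices i < j the intersection is x = (a_i − a_j) / (j − i). Reading off the sorted break points: {-6, 2, 3}.
Verification: at each break x_0, at least two indices attain the minimum of min_i(a_i + i · x_0).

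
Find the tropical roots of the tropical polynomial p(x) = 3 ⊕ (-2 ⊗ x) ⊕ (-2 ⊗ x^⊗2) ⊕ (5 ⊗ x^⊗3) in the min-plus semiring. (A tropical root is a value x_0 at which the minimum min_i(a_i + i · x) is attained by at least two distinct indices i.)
Roots: {-7, 0, 5}

Each tropical root is a break point of the lower envelope of the lines y = a_i + i · x (there are 4 lines, with slopes 0, 1, ..., 3). Only the lines that attain the minimum somewhere contribute to roots; other lines are dominated. Here the surviving (envelope) indices are i = 3, i = 2, i = 1, i = 0.
Intersections between consecutive envelope lines give the roots: for adjacent envelope indices i < j the intersection is x = (a_i − a_j) / (j − i). Reading off the sorted break points: {-7, 0, 5}.
Verification: at each break x_0, at least two indices attain the minimum of min_i(a_i + i · x_0).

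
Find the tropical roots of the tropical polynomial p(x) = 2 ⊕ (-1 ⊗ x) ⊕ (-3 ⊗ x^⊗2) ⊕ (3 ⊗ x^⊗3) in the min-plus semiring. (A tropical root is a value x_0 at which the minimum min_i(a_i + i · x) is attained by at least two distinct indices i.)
Roots: {-6, 2, 3}

Each tropical root is a break point of the lower envelope of the lines y = a_i + i · x (there are 4 lines, with slopes 0, 1, ..., 3). Only the lines that attain the minimum somewhere contribute to roots; other lines are dominated. Here the surviving (envelope) indices are i = 3, i = 2, i = 1, i = 0.
Intersections between consecutive envelope lines give the roots: for adjacent envelope indices i < j the intersection is x = (a_i − a_j) / (j − i). Reading off the sorted break points: {-6, 2, 3}.
Verification: at each break x_0, at least two indices attain the minimum of min_i(a_i + i · x_0).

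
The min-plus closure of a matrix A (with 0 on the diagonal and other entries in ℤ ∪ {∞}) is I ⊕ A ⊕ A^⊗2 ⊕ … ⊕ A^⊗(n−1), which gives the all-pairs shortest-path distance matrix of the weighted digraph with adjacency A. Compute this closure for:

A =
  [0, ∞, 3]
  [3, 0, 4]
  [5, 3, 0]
Closure =
  [0, 6, 3]
  [3, 0, 4]
  [5, 3, 0]

This is the Floyd-Warshall all-pairs shortest-path computation. For each intermediate vertex k = 0, 1, …, 2, update dist[i][j] ← min(dist[i][j], dist[i][k] + dist[k][j]). The final matrix gives, for each (i, j), the minimum total weight of any directed path from i to j (possibly empty when i = j).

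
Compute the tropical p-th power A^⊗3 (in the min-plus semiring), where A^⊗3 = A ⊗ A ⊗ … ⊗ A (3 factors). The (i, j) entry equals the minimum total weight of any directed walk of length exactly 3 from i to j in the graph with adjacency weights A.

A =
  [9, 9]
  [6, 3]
A^⊗3 =
  [18, 15]
  [12, 9]

Each entry (A^⊗3)_ij equals the minimum over all length-3 walks i = v_0 → v_1 → … → v_3 = j of Σ_t A[v_t][v_{t+1}]. For example, for (i, j) = (0, 1) we minimise over 4 possible intermediate vertex sequences; the minimum is 15, attained along the walk 0 → 1 → 1 → 1.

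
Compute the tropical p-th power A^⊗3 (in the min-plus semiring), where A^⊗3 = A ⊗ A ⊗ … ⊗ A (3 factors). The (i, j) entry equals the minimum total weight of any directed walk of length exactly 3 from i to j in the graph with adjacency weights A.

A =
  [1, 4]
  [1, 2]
A^⊗3 =
  [3, 6]
  [3, 6]

Each entry (A^⊗3)_ij equals the minimum over all length-3 walks i = v_0 → v_1 → … → v_3 = j of Σ_t A[v_t][v_{t+1}]. For example, for (i, j) = (0, 1) we minimise over 4 possible intermediate vertex sequences; the minimum is 6, attained along the walk 0 → 0 → 0 → 1.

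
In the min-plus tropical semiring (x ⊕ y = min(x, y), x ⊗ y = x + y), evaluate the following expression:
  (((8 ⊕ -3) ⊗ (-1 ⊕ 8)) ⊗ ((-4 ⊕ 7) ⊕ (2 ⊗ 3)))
(((8 ⊕ -3) ⊗ (-1 ⊕ 8)) ⊗ ((-4 ⊕ 7) ⊕ (2 ⊗ 3))) = -8

Expand innermost to outermost. Recall ⊕ takes the minimum of its arguments and ⊗ takes their sum. Working out the expression (((8 ⊕ -3) ⊗ (-1 ⊕ 8)) ⊗ ((-4 ⊕ 7) ⊕ (2 ⊗ 3))) gives -8.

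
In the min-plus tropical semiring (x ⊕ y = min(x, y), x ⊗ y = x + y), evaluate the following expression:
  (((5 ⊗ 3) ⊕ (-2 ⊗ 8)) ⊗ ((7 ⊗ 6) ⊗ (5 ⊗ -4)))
(((5 ⊗ 3) ⊕ (-2 ⊗ 8)) ⊗ ((7 ⊗ 6) ⊗ (5 ⊗ -4))) = 20

Expand innermost to outermost. Recall ⊕ takes the minimum of its arguments and ⊗ takes their sum. Working out the expression (((5 ⊗ 3) ⊕ (-2 ⊗ 8)) ⊗ ((7 ⊗ 6) ⊗ (5 ⊗ -4))) gives 20.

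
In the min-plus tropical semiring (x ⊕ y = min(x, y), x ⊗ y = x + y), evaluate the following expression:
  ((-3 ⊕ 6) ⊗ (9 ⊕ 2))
((-3 ⊕ 6) ⊗ (9 ⊕ 2)) = -1

Expand innermost to outermost. Recall ⊕ takes the minimum of its arguments and ⊗ takes their sum. Working out the expression ((-3 ⊕ 6) ⊗ (9 ⊕ 2)) gives -1.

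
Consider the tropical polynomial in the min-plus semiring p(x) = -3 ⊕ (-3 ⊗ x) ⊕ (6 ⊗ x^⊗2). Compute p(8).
p(8) = -3

A tropical monomial a ⊗ x^⊗i evaluates to a + i · x. Evaluating each term at x = 8:
  Term 0 contributes -3 + 0 · 8 = -3
  Term 1 contributes -3 + 1 · 8 = 5
  Term 2 contributes 6 + 2 · 8 = 22
p(8) = ⊕ of these = min[-3, 5, 22] = -3.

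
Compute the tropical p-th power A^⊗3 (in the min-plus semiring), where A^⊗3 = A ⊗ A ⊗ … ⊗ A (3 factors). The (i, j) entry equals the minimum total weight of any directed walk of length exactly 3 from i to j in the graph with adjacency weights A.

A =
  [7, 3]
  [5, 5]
A^⊗3 =
  [13, 11]
  [13, 13]

Each entry (A^⊗3)_ij equals the minimum over all length-3 walks i = v_0 → v_1 → … → v_3 = j of Σ_t A[v_t][v_{t+1}]. For example, for (i, j) = (0, 1) we minimise over 4 possible intermediate vertex sequences; the minimum is 11, attained along the walk 0 → 1 → 0 → 1.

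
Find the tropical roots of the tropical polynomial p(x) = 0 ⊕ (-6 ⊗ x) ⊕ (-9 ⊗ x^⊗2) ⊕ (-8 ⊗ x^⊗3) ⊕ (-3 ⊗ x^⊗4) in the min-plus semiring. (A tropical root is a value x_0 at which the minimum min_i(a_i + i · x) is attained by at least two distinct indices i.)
Roots: {-5, -1, 3, 6}

Each tropical root is a break point of the lower envelope of the lines y = a_i + i · x (there are 5 lines, with slopes 0, 1, ..., 4). Only the lines that attain the minimum somewhere contribute to roots; other lines are dominated. Here the surviving (envelope) indices are i = 4, i = 3, i = 2, i = 1, i = 0.
Intersections between consecutive envelope lines give the roots: for adjacent envelope indices i < j the intersection is x = (a_i − a_j) / (j − i). Reading off the sorted break points: {-5, -1, 3, 6}.
Verification: at each break x_0, at least two indices attain the minimum of min_i(a_i + i · x_0).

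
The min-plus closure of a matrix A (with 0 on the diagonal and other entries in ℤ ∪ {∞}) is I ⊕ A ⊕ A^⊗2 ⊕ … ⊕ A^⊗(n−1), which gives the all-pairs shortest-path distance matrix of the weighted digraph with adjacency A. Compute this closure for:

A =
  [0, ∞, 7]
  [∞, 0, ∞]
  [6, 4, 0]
Closure =
  [0, 11, 7]
  [∞, 0, ∞]
  [6, 4, 0]

This is the Floyd-Warshall all-pairs shortest-path computation. For each intermediate vertex k = 0, 1, …, 2, update dist[i][j] ← min(dist[i][j], dist[i][k] + dist[k][j]). The final matrix gives, for each (i, j), the minimum total weight of any directed path from i to j (possibly empty when i = j).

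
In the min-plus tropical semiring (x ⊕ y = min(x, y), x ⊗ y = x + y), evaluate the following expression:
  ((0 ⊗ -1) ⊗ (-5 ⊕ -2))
((0 ⊗ -1) ⊗ (-5 ⊕ -2)) = -6

Expand innermost to outermost. Recall ⊕ takes the minimum of its arguments and ⊗ takes their sum. Working out the expression ((0 ⊗ -1) ⊗ (-5 ⊕ -2)) gives -6.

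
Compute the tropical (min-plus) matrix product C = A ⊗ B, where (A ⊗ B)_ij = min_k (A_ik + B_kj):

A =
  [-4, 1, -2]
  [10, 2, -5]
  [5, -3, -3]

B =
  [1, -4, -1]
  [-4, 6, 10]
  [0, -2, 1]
A ⊗ B =
  [-3, -8, -5]
  [-5, -7, -4]
  [-7, -5, -2]

Apply the min-plus product entry-by-entry:
  C[0][0] = min over k of (A[0][0] + B[0][0] = -4 + 1 = -3, A[0][1] + B[1][0] = 1 + -4 = -3, A[0][2] + B[2][0] = -2 + 0 = -2) = -3 (attained at k = 0)
  C[0][1] = min over k of (A[0][0] + B[0][1] = -4 + -4 = -8, A[0][1] + B[1][1] = 1 + 6 = 7, A[0][2] + B[2][1] = -2 + -2 = -4) = -8 (attained at k = 0)
  C[0][2] = min over k of (A[0][0] + B[0][2] = -4 + -1 = -5, A[0][1] + B[1][2] = 1 + 10 = 11, A[0][2] + B[2][2] = -2 + 1 = -1) = -5 (attained at k = 0)
  C[1][0] = min over k of (A[1][0] + B[0][0] = 10 + 1 = 11, A[1][1] + B[1][0] = 2 + -4 = -2, A[1][2] + B[2][0] = -5 + 0 = -5) = -5 (attained at k = 2)
  C[1][1] = min over k of (A[1][0] + B[0][1] = 10 + -4 = 6, A[1][1] + B[1][1] = 2 + 6 = 8, A[1][2] + B[2][1] = -5 + -2 = -7) = -7 (attained at k = 2)
  C[1][2] = min over k of (A[1][0] + B[0][2] = 10 + -1 = 9, A[1][1] + B[1][2] = 2 + 10 = 12, A[1][2] + B[2][2] = -5 + 1 = -4) = -4 (attained at k = 2)
  C[2][0] = min over k of (A[2][0] + B[0][0] = 5 + 1 = 6, A[2][1] + B[1][0] = -3 + -4 = -7, A[2][2] + B[2][0] = -3 + 0 = -3) = -7 (attained at k = 1)
  C[2][1] = min over k of (A[2][0] + B[0][1] = 5 + -4 = 1, A[2][1] + B[1][1] = -3 + 6 = 3, A[2][2] + B[2][1] = -3 + -2 = -5) = -5 (attained at k = 2)
  C[2][2] = min over k of (A[2][0] + B[0][2] = 5 + -1 = 4, A[2][1] + B[1][2] = -3 + 10 = 7, A[2][2] + B[2][2] = -3 + 1 = -2) = -2 (attained at k = 2)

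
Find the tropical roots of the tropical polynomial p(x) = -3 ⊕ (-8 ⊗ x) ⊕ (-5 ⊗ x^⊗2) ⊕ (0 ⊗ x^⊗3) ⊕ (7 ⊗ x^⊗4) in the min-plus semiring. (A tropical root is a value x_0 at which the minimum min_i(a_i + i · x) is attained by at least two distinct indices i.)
Roots: {-7, -5, -3, 5}

Each tropical root is a break point of the lower envelope of the lines y = a_i + i · x (there are 5 lines, with slopes 0, 1, ..., 4). Only the lines that attain the minimum somewhere contribute to roots; other lines are dominated. Here the surviving (envelope) indices are i = 4, i = 3, i = 2, i = 1, i = 0.
Intersections between consecutive envelope lines give the roots: for adjacent envelope indices i < j the intersection is x = (a_i − a_j) / (j − i). Reading off the sorted break points: {-7, -5, -3, 5}.
Verification: at each break x_0, at least two indices attain the minimum of min_i(a_i + i · x_0).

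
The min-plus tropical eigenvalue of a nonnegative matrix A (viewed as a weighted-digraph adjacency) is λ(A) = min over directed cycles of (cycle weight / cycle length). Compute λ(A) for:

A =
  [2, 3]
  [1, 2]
λ(A) = 2

Enumerate directed cycles and compute their means (weight / length). Sample:
  cycle 0 → 0: weight = 2, length = 1, mean = 2/1 ≈ 2.000
  cycle 1 → 1: weight = 2, length = 1, mean = 2/1 ≈ 2.000
  cycle 0 → 1 → 0: weight = 4, length = 2, mean = 4/2 ≈ 2.000
  cycle 1 → 0 → 1: weight = 4, length = 2, mean = 4/2 ≈ 2.000
Minimum mean = 2.000, attained e.g. along the cycle 0 → 0 with weight 2 and length 1. So λ(A) = 2/1 = 2.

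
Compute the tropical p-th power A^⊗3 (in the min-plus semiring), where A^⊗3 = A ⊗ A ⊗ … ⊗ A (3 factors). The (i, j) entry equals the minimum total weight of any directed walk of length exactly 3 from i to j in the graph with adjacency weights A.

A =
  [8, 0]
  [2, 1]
A^⊗3 =
  [3, 2]
  [4, 3]

Each entry (A^⊗3)_ij equals the minimum over all length-3 walks i = v_0 → v_1 → … → v_3 = j of Σ_t A[v_t][v_{t+1}]. For example, for (i, j) = (0, 1) we minimise over 4 possible intermediate vertex sequences; the minimum is 2, attained along the walk 0 → 1 → 0 → 1.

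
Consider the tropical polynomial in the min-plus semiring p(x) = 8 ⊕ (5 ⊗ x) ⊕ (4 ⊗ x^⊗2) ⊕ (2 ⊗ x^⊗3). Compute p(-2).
p(-2) = -4

A tropical monomial a ⊗ x^⊗i evaluates to a + i · x. Evaluating each term at x = -2:
  Term 0 contributes 8 + 0 · -2 = 8
  Term 1 contributes 5 + 1 · -2 = 3
  Term 2 contributes 4 + 2 · -2 = 0
  Term 3 contributes 2 + 3 · -2 = -4
p(-2) = ⊕ of these = min[8, 3, 0, -4] = -4.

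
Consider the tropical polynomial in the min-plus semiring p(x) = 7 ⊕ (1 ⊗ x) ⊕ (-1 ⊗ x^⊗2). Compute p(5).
p(5) = 6

A tropical monomial a ⊗ x^⊗i evaluates to a + i · x. Evaluating each term at x = 5:
  Term 0 contributes 7 + 0 · 5 = 7
  Term 1 contributes 1 + 1 · 5 = 6
  Term 2 contributes -1 + 2 · 5 = 9
p(5) = ⊕ of these = min[7, 6, 9] = 6.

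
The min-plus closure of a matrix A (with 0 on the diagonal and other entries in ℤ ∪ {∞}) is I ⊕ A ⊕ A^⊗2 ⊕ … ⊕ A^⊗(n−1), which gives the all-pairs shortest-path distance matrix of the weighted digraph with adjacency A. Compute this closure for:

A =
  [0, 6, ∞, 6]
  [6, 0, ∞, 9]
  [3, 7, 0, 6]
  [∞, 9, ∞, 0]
Closure =
  [0, 6, ∞, 6]
  [6, 0, ∞, 9]
  [3, 7, 0, 6]
  [15, 9, ∞, 0]

This is the Floyd-Warshall all-pairs shortest-path computation. For each intermediate vertex k = 0, 1, …, 3, update dist[i][j] ← min(dist[i][j], dist[i][k] + dist[k][j]). The final matrix gives, for each (i, j), the minimum total weight of any directed path from i to j (possibly empty when i = j).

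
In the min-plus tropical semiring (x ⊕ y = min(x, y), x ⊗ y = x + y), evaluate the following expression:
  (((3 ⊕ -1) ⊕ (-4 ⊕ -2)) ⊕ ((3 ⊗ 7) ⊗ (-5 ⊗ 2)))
(((3 ⊕ -1) ⊕ (-4 ⊕ -2)) ⊕ ((3 ⊗ 7) ⊗ (-5 ⊗ 2))) = -4

Expand innermost to outermost. Recall ⊕ takes the minimum of its arguments and ⊗ takes their sum. Working out the expression (((3 ⊕ -1) ⊕ (-4 ⊕ -2)) ⊕ ((3 ⊗ 7) ⊗ (-5 ⊗ 2))) gives -4.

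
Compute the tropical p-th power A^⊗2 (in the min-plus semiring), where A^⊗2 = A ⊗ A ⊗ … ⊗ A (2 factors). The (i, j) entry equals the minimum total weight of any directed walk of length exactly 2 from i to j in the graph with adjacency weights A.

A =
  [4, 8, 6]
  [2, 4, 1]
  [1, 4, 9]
A^⊗2 =
  [7, 10, 9]
  [2, 5, 5]
  [5, 8, 5]

Each entry (A^⊗2)_ij equals the minimum over all length-2 walks i = v_0 → v_1 → … → v_2 = j of Σ_t A[v_t][v_{t+1}]. For example, for (i, j) = (0, 2) we minimise over 3 possible intermediate vertex sequences; the minimum is 9, attained along the walk 0 → 1 → 2.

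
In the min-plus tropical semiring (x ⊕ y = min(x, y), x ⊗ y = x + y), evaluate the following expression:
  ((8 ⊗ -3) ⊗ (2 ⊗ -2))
((8 ⊗ -3) ⊗ (2 ⊗ -2)) = 5

Expand innermost to outermost. Recall ⊕ takes the minimum of its arguments and ⊗ takes their sum. Working out the expression ((8 ⊗ -3) ⊗ (2 ⊗ -2)) gives 5.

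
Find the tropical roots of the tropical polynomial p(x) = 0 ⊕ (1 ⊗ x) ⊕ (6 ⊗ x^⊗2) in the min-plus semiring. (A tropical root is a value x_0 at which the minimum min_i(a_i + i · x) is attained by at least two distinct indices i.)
Roots: {-5, -1}

Each tropical root is a break point of the lower envelope of the lines y = a_i + i · x (there are 3 lines, with slopes 0, 1, ..., 2). Only the lines that attain the minimum somewhere contribute to roots; other lines are dominated. Here the surviving (envelope) indices are i = 2, i = 1, i = 0.
Intersections between consecutive envelope lines give the roots: for adjacent envelope indices i < j the intersection is x = (a_i − a_j) / (j − i). Reading off the sorted break points: {-5, -1}.
Verification: at each break x_0, at least two indices attain the minimum of min_i(a_i + i · x_0).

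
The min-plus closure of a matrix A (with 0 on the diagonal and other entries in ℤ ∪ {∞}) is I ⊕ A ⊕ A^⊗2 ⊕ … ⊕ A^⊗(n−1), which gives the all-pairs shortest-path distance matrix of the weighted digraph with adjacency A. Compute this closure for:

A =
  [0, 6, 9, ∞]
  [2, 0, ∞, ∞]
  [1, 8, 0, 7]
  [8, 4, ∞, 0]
Closure =
  [0, 6, 9, 16]
  [2, 0, 11, 18]
  [1, 7, 0, 7]
  [6, 4, 15, 0]

This is the Floyd-Warshall all-pairs shortest-path computation. For each intermediate vertex k = 0, 1, …, 3, update dist[i][j] ← min(dist[i][j], dist[i][k] + dist[k][j]). The final matrix gives, for each (i, j), the minimum total weight of any directed path from i to j (possibly empty when i = j).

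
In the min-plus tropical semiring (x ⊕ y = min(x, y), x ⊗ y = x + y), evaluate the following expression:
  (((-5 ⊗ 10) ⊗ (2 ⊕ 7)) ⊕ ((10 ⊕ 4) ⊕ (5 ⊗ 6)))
(((-5 ⊗ 10) ⊗ (2 ⊕ 7)) ⊕ ((10 ⊕ 4) ⊕ (5 ⊗ 6))) = 4

Expand innermost to outermost. Recall ⊕ takes the minimum of its arguments and ⊗ takes their sum. Working out the expression (((-5 ⊗ 10) ⊗ (2 ⊕ 7)) ⊕ ((10 ⊕ 4) ⊕ (5 ⊗ 6))) gives 4.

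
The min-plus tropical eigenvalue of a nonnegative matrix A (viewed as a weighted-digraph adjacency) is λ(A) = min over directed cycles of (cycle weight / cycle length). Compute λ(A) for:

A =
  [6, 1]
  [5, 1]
λ(A) = 1

Enumerate directed cycles and compute their means (weight / length). Sample:
  cycle 0 → 0: weight = 6, length = 1, mean = 6/1 ≈ 6.000
  cycle 1 → 1: weight = 1, length = 1, mean = 1/1 ≈ 1.000
  cycle 0 → 1 → 0: weight = 6, length = 2, mean = 6/2 ≈ 3.000
  cycle 1 → 0 → 1: weight = 6, length = 2, mean = 6/2 ≈ 3.000
Minimum mean = 1.000, attained e.g. along the cycle 1 → 1 with weight 1 and length 1. So λ(A) = 1/1 = 1.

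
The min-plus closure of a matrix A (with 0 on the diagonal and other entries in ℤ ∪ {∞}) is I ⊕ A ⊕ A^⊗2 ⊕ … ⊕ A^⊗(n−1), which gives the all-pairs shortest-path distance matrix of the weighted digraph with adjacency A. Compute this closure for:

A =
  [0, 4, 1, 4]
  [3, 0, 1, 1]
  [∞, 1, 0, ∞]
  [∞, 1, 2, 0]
Closure =
  [0, 2, 1, 3]
  [3, 0, 1, 1]
  [4, 1, 0, 2]
  [4, 1, 2, 0]

This is the Floyd-Warshall all-pairs shortest-path computation. For each intermediate vertex k = 0, 1, …, 3, update dist[i][j] ← min(dist[i][j], dist[i][k] + dist[k][j]). The final matrix gives, for each (i, j), the minimum total weight of any directed path from i to j (possibly empty when i = j).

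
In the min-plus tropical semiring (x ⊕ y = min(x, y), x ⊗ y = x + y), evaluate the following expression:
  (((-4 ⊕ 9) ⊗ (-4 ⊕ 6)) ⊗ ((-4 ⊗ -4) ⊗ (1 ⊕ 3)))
(((-4 ⊕ 9) ⊗ (-4 ⊕ 6)) ⊗ ((-4 ⊗ -4) ⊗ (1 ⊕ 3))) = -15

Expand innermost to outermost. Recall ⊕ takes the minimum of its arguments and ⊗ takes their sum. Working out the expression (((-4 ⊕ 9) ⊗ (-4 ⊕ 6)) ⊗ ((-4 ⊗ -4) ⊗ (1 ⊕ 3))) gives -15.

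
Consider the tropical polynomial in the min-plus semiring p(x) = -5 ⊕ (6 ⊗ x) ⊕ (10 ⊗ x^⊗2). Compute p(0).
p(0) = -5

A tropical monomial a ⊗ x^⊗i evaluates to a + i · x. Evaluating each term at x = 0:
  Term 0 contributes -5 + 0 · 0 = -5
  Term 1 contributes 6 + 1 · 0 = 6
  Term 2 contributes 10 + 2 · 0 = 10
p(0) = ⊕ of these = min[-5, 6, 10] = -5.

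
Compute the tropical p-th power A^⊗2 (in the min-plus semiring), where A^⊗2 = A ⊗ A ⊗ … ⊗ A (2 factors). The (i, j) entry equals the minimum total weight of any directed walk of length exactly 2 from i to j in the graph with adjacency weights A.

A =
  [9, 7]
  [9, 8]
A^⊗2 =
  [16, 15]
  [17, 16]

Each entry (A^⊗2)_ij equals the minimum over all length-2 walks i = v_0 → v_1 → … → v_2 = j of Σ_t A[v_t][v_{t+1}]. For example, for (i, j) = (0, 1) we minimise over 2 possible intermediate vertex sequences; the minimum is 15, attained along the walk 0 → 1 → 1.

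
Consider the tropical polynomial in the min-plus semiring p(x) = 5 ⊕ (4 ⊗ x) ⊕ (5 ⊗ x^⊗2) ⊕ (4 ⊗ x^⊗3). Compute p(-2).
p(-2) = -2

A tropical monomial a ⊗ x^⊗i evaluates to a + i · x. Evaluating each term at x = -2:
  Term 0 contributes 5 + 0 · -2 = 5
  Term 1 contributes 4 + 1 · -2 = 2
  Term 2 contributes 5 + 2 · -2 = 1
  Term 3 contributes 4 + 3 · -2 = -2
p(-2) = ⊕ of these = min[5, 2, 1, -2] = -2.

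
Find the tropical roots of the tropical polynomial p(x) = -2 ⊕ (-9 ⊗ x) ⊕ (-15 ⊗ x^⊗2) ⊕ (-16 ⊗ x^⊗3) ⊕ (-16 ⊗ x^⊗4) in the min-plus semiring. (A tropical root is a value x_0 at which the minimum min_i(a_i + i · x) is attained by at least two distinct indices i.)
Roots: {0, 1, 6, 7}

Each tropical root is a break point of the lower envelope of the lines y = a_i + i · x (there are 5 lines, with slopes 0, 1, ..., 4). Only the lines that attain the minimum somewhere contribute to roots; other lines are dominated. Here the surviving (envelope) indices are i = 4, i = 3, i = 2, i = 1, i = 0.
Intersections between consecutive envelope lines give the roots: for adjacent envelope indices i < j the intersection is x = (a_i − a_j) / (j − i). Reading off the sorted break points: {0, 1, 6, 7}.
Verification: at each break x_0, at least two indices attain the minimum of min_i(a_i + i · x_0).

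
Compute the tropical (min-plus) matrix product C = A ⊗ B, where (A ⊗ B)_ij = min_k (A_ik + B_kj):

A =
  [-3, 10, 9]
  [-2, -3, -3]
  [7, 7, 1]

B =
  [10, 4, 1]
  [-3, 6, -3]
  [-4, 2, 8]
A ⊗ B =
  [5, 1, -2]
  [-7, -1, -6]
  [-3, 3, 4]

Apply the min-plus product entry-by-entry:
  C[0][0] = min over k of (A[0][0] + B[0][0] = -3 + 10 = 7, A[0][1] + B[1][0] = 10 + -3 = 7, A[0][2] + B[2][0] = 9 + -4 = 5) = 5 (attained at k = 2)
  C[0][1] = min over k of (A[0][0] + B[0][1] = -3 + 4 = 1, A[0][1] + B[1][1] = 10 + 6 = 16, A[0][2] + B[2][1] = 9 + 2 = 11) = 1 (attained at k = 0)
  C[0][2] = min over k of (A[0][0] + B[0][2] = -3 + 1 = -2, A[0][1] + B[1][2] = 10 + -3 = 7, A[0][2] + B[2][2] = 9 + 8 = 17) = -2 (attained at k = 0)
  C[1][0] = min over k of (A[1][0] + B[0][0] = -2 + 10 = 8, A[1][1] + B[1][0] = -3 + -3 = -6, A[1][2] + B[2][0] = -3 + -4 = -7) = -7 (attained at k = 2)
  C[1][1] = min over k of (A[1][0] + B[0][1] = -2 + 4 = 2, A[1][1] + B[1][1] = -3 + 6 = 3, A[1][2] + B[2][1] = -3 + 2 = -1) = -1 (attained at k = 2)
  C[1][2] = min over k of (A[1][0] + B[0][2] = -2 + 1 = -1, A[1][1] + B[1][2] = -3 + -3 = -6, A[1][2] + B[2][2] = -3 + 8 = 5) = -6 (attained at k = 1)
  C[2][0] = min over k of (A[2][0] + B[0][0] = 7 + 10 = 17, A[2][1] + B[1][0] = 7 + -3 = 4, A[2][2] + B[2][0] = 1 + -4 = -3) = -3 (attained at k = 2)
  C[2][1] = min over k of (A[2][0] + B[0][1] = 7 + 4 = 11, A[2][1] + B[1][1] = 7 + 6 = 13, A[2][2] + B[2][1] = 1 + 2 = 3) = 3 (attained at k = 2)
  C[2][2] = min over k of (A[2][0] + B[0][2] = 7 + 1 = 8, A[2][1] + B[1][2] = 7 + -3 = 4, A[2][2] + B[2][2] = 1 + 8 = 9) = 4 (attained at k = 1)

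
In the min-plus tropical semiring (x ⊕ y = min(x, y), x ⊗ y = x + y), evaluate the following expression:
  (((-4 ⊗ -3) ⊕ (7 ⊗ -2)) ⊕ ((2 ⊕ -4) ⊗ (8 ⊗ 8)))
(((-4 ⊗ -3) ⊕ (7 ⊗ -2)) ⊕ ((2 ⊕ -4) ⊗ (8 ⊗ 8))) = -7

Expand innermost to outermost. Recall ⊕ takes the minimum of its arguments and ⊗ takes their sum. Working out the expression (((-4 ⊗ -3) ⊕ (7 ⊗ -2)) ⊕ ((2 ⊕ -4) ⊗ (8 ⊗ 8))) gives -7.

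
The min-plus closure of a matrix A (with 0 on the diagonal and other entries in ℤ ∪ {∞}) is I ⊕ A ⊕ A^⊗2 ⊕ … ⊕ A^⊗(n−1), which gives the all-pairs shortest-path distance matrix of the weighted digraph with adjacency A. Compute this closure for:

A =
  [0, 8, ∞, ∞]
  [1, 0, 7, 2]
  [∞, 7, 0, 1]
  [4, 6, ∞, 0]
Closure =
  [0, 8, 15, 10]
  [1, 0, 7, 2]
  [5, 7, 0, 1]
  [4, 6, 13, 0]

This is the Floyd-Warshall all-pairs shortest-path computation. For each intermediate vertex k = 0, 1, …, 3, update dist[i][j] ← min(dist[i][j], dist[i][k] + dist[k][j]). The final matrix gives, for each (i, j), the minimum total weight of any directed path from i to j (possibly empty when i = j).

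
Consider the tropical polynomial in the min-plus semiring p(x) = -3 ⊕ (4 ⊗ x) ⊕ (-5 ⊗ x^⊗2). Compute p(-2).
p(-2) = -9

A tropical monomial a ⊗ x^⊗i evaluates to a + i · x. Evaluating each term at x = -2:
  Term 0 contributes -3 + 0 · -2 = -3
  Term 1 contributes 4 + 1 · -2 = 2
  Term 2 contributes -5 + 2 · -2 = -9
p(-2) = ⊕ of these = min[-3, 2, -9] = -9.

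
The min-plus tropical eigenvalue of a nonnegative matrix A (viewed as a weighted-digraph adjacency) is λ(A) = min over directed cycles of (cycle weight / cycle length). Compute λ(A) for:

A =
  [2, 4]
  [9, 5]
λ(A) = 2

Enumerate directed cycles and compute their means (weight / length). Sample:
  cycle 0 → 0: weight = 2, length = 1, mean = 2/1 ≈ 2.000
  cycle 1 → 1: weight = 5, length = 1, mean = 5/1 ≈ 5.000
  cycle 0 → 1 → 0: weight = 13, length = 2, mean = 13/2 ≈ 6.500
  cycle 1 → 0 → 1: weight = 13, length = 2, mean = 13/2 ≈ 6.500
Minimum mean = 2.000, attained e.g. along the cycle 0 → 0 with weight 2 and length 1. So λ(A) = 2/1 = 2.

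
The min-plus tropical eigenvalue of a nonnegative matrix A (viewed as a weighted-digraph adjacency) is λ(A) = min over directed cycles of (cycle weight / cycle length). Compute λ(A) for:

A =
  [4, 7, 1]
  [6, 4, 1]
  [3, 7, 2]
λ(A) = 2

Enumerate directed cycles and compute their means (weight / length). Sample:
  cycle 0 → 0: weight = 4, length = 1, mean = 4/1 ≈ 4.000
  cycle 1 → 1: weight = 4, length = 1, mean = 4/1 ≈ 4.000
  cycle 2 → 2: weight = 2, length = 1, mean = 2/1 ≈ 2.000
  cycle 0 → 1 → 0: weight = 13, length = 2, mean = 13/2 ≈ 6.500
  cycle 0 → 2 → 0: weight = 4, length = 2, mean = 4/2 ≈ 2.000
  cycle 1 → 0 → 1: weight = 13, length = 2, mean = 13/2 ≈ 6.500
Minimum mean = 2.000, attained e.g. along the cycle 2 → 2 with weight 2 and length 1. So λ(A) = 2/1 = 2.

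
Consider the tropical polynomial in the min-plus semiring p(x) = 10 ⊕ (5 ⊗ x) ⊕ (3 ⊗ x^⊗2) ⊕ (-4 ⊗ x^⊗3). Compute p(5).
p(5) = 10

A tropical monomial a ⊗ x^⊗i evaluates to a + i · x. Evaluating each term at x = 5:
  Term 0 contributes 10 + 0 · 5 = 10
  Term 1 contributes 5 + 1 · 5 = 10
  Term 2 contributes 3 + 2 · 5 = 13
  Term 3 contributes -4 + 3 · 5 = 11
p(5) = ⊕ of these = min[10, 10, 13, 11] = 10.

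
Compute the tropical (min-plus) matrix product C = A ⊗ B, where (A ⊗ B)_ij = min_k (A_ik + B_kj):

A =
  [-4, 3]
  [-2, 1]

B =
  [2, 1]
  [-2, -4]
A ⊗ B =
  [-2, -3]
  [-1, -3]

Apply the min-plus product entry-by-entry:
  C[0][0] = min over k of (A[0][0] + B[0][0] = -4 + 2 = -2, A[0][1] + B[1][0] = 3 + -2 = 1) = -2 (attained at k = 0)
  C[0][1] = min over k of (A[0][0] + B[0][1] = -4 + 1 = -3, A[0][1] + B[1][1] = 3 + -4 = -1) = -3 (attained at k = 0)
  C[1][0] = min over k of (A[1][0] + B[0][0] = -2 + 2 = 0, A[1][1] + B[1][0] = 1 + -2 = -1) = -1 (attained at k = 1)
  C[1][1] = min over k of (A[1][0] + B[0][1] = -2 + 1 = -1, A[1][1] + B[1][1] = 1 + -4 = -3) = -3 (attained at k = 1)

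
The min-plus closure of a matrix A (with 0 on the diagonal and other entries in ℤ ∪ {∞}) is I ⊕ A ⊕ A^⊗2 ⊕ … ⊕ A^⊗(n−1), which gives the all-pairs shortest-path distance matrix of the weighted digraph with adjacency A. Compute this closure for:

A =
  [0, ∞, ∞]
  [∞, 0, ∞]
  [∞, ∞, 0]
Closure =
  [0, ∞, ∞]
  [∞, 0, ∞]
  [∞, ∞, 0]

This is the Floyd-Warshall all-pairs shortest-path computation. For each intermediate vertex k = 0, 1, …, 2, update dist[i][j] ← min(dist[i][j], dist[i][k] + dist[k][j]). The final matrix gives, for each (i, j), the minimum total weight of any directed path from i to j (possibly empty when i = j).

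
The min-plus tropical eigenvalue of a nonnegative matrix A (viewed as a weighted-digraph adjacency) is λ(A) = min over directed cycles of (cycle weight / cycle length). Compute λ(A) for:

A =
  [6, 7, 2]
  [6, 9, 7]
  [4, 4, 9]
λ(A) = 3

Enumerate directed cycles and compute their means (weight / length). Sample:
  cycle 0 → 0: weight = 6, length = 1, mean = 6/1 ≈ 6.000
  cycle 1 → 1: weight = 9, length = 1, mean = 9/1 ≈ 9.000
  cycle 2 → 2: weight = 9, length = 1, mean = 9/1 ≈ 9.000
  cycle 0 → 1 → 0: weight = 13, length = 2, mean = 13/2 ≈ 6.500
  cycle 0 → 2 → 0: weight = 6, length = 2, mean = 6/2 ≈ 3.000
  cycle 1 → 0 → 1: weight = 13, length = 2, mean = 13/2 ≈ 6.500
Minimum mean = 3.000, attained e.g. along the cycle 0 → 2 → 0 with weight 6 and length 2. So λ(A) = 6/2 = 3.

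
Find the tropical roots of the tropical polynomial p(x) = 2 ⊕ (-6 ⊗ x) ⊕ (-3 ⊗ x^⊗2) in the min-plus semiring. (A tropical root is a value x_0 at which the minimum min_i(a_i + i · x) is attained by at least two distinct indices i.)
Roots: {-3, 8}

Each tropical root is a break point of the lower envelope of the lines y = a_i + i · x (there are 3 lines, with slopes 0, 1, ..., 2). Only the lines that attain the minimum somewhere contribute to roots; other lines are dominated. Here the surviving (envelope) indices are i = 2, i = 1, i = 0.
Intersections between consecutive envelope lines give the roots: for adjacent envelope indices i < j the intersection is x = (a_i − a_j) / (j − i). Reading off the sorted break points: {-3, 8}.
Verification: at each break x_0, at least two indices attain the minimum of min_i(a_i + i · x_0).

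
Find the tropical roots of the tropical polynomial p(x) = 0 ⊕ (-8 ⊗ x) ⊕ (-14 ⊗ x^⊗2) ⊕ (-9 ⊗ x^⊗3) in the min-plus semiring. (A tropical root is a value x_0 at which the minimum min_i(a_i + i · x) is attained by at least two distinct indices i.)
Roots: {-5, 6, 8}

Each tropical root is a break point of the lower envelope of the lines y = a_i + i · x (there are 4 lines, with slopes 0, 1, ..., 3). Only the lines that attain the minimum somewhere contribute to roots; other lines are dominated. Here the surviving (envelope) indices are i = 3, i = 2, i = 1, i = 0.
Intersections between consecutive envelope lines give the roots: for adjacent envelope indices i < j the intersection is x = (a_i − a_j) / (j − i). Reading off the sorted break points: {-5, 6, 8}.
Verification: at each break x_0, at least two indices attain the minimum of min_i(a_i + i · x_0).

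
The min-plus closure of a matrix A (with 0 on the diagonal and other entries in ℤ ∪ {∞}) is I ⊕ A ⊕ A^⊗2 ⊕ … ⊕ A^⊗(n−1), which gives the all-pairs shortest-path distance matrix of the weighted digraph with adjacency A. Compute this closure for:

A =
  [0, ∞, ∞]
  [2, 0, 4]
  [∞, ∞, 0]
Closure =
  [0, ∞, ∞]
  [2, 0, 4]
  [∞, ∞, 0]

This is the Floyd-Warshall all-pairs shortest-path computation. For each intermediate vertex k = 0, 1, …, 2, update dist[i][j] ← min(dist[i][j], dist[i][k] + dist[k][j]). The final matrix gives, for each (i, j), the minimum total weight of any directed path from i to j (possibly empty when i = j).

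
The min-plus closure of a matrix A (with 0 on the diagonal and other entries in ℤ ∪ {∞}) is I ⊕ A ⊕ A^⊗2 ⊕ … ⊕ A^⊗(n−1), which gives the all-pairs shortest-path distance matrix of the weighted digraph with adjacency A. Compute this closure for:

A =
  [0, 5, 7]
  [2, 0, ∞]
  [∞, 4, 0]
Closure =
  [0, 5, 7]
  [2, 0, 9]
  [6, 4, 0]

This is the Floyd-Warshall all-pairs shortest-path computation. For each intermediate vertex k = 0, 1, …, 2, update dist[i][j] ← min(dist[i][j], dist[i][k] + dist[k][j]). The final matrix gives, for each (i, j), the minimum total weight of any directed path from i to j (possibly empty when i = j).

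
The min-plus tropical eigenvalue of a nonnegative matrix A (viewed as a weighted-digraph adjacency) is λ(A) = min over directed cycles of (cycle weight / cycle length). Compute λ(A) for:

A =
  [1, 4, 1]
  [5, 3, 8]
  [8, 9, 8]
λ(A) = 1

Enumerate directed cycles and compute their means (weight / length). Sample:
  cycle 0 → 0: weight = 1, length = 1, mean = 1/1 ≈ 1.000
  cycle 1 → 1: weight = 3, length = 1, mean = 3/1 ≈ 3.000
  cycle 2 → 2: weight = 8, length = 1, mean = 8/1 ≈ 8.000
  cycle 0 → 1 → 0: weight = 9, length = 2, mean = 9/2 ≈ 4.500
  cycle 0 → 2 → 0: weight = 9, length = 2, mean = 9/2 ≈ 4.500
  cycle 1 → 0 → 1: weight = 9, length = 2, mean = 9/2 ≈ 4.500
Minimum mean = 1.000, attained e.g. along the cycle 0 → 0 with weight 1 and length 1. So λ(A) = 1/1 = 1.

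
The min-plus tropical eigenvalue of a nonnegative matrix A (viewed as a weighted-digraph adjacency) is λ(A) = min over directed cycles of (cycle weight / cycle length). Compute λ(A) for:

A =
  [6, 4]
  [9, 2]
λ(A) = 2

Enumerate directed cycles and compute their means (weight / length). Sample:
  cycle 0 → 0: weight = 6, length = 1, mean = 6/1 ≈ 6.000
  cycle 1 → 1: weight = 2, length = 1, mean = 2/1 ≈ 2.000
  cycle 0 → 1 → 0: weight = 13, length = 2, mean = 13/2 ≈ 6.500
  cycle 1 → 0 → 1: weight = 13, length = 2, mean = 13/2 ≈ 6.500
Minimum mean = 2.000, attained e.g. along the cycle 1 → 1 with weight 2 and length 1. So λ(A) = 2/1 = 2.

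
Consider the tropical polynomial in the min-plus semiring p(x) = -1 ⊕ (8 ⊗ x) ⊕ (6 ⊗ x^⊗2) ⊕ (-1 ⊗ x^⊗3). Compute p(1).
p(1) = -1

A tropical monomial a ⊗ x^⊗i evaluates to a + i · x. Evaluating each term at x = 1:
  Term 0 contributes -1 + 0 · 1 = -1
  Term 1 contributes 8 + 1 · 1 = 9
  Term 2 contributes 6 + 2 · 1 = 8
  Term 3 contributes -1 + 3 · 1 = 2
p(1) = ⊕ of these = min[-1, 9, 8, 2] = -1.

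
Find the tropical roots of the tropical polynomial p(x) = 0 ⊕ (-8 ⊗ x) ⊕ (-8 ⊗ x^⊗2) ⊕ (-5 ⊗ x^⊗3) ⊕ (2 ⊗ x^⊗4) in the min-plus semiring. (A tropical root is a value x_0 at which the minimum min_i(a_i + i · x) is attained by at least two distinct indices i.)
Roots: {-7, -3, 0, 8}

Each tropical root is a break point of the lower envelope of the lines y = a_i + i · x (there are 5 lines, with slopes 0, 1, ..., 4). Only the lines that attain the minimum somewhere contribute to roots; other lines are dominated. Here the surviving (envelope) indices are i = 4, i = 3, i = 2, i = 1, i = 0.
Intersections between consecutive envelope lines give the roots: for adjacent envelope indices i < j the intersection is x = (a_i − a_j) / (j − i). Reading off the sorted break points: {-7, -3, 0, 8}.
Verification: at each break x_0, at least two indices attain the minimum of min_i(a_i + i · x_0).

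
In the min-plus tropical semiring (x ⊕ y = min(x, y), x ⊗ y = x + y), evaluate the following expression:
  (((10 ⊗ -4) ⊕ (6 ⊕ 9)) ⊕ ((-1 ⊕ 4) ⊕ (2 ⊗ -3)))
(((10 ⊗ -4) ⊕ (6 ⊕ 9)) ⊕ ((-1 ⊕ 4) ⊕ (2 ⊗ -3))) = -1

Expand innermost to outermost. Recall ⊕ takes the minimum of its arguments and ⊗ takes their sum. Working out the expression (((10 ⊗ -4) ⊕ (6 ⊕ 9)) ⊕ ((-1 ⊕ 4) ⊕ (2 ⊗ -3))) gives -1.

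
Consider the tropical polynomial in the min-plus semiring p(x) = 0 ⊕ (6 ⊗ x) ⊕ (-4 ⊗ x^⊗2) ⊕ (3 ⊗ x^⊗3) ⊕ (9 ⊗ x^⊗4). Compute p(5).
p(5) = 0

A tropical monomial a ⊗ x^⊗i evaluates to a + i · x. Evaluating each term at x = 5:
  Term 0 contributes 0 + 0 · 5 = 0
  Term 1 contributes 6 + 1 · 5 = 11
  Term 2 contributes -4 + 2 · 5 = 6
  Term 3 contributes 3 + 3 · 5 = 18
  Term 4 contributes 9 + 4 · 5 = 29
p(5) = ⊕ of these = min[0, 11, 6, 18, 29] = 0.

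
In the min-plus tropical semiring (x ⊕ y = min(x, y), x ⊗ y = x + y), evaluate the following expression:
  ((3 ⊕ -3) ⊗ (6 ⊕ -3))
((3 ⊕ -3) ⊗ (6 ⊕ -3)) = -6

Expand innermost to outermost. Recall ⊕ takes the minimum of its arguments and ⊗ takes their sum. Working out the expression ((3 ⊕ -3) ⊗ (6 ⊕ -3)) gives -6.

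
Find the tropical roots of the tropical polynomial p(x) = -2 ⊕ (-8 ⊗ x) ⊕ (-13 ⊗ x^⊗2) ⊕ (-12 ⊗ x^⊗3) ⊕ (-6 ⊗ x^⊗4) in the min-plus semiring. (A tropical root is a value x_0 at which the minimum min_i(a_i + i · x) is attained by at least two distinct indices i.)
Roots: {-6, -1, 5, 6}

Each tropical root is a break point of the lower envelope of the lines y = a_i + i · x (there are 5 lines, with slopes 0, 1, ..., 4). Only the lines that attain the minimum somewhere contribute to roots; other lines are dominated. Here the surviving (envelope) indices are i = 4, i = 3, i = 2, i = 1, i = 0.
Intersections between consecutive envelope lines give the roots: for adjacent envelope indices i < j the intersection is x = (a_i − a_j) / (j − i). Reading off the sorted break points: {-6, -1, 5, 6}.
Verification: at each break x_0, at least two indices attain the minimum of min_i(a_i + i · x_0).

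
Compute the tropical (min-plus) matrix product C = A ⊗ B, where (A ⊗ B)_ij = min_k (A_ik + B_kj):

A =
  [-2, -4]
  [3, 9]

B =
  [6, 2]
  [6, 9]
A ⊗ B =
  [2, 0]
  [9, 5]

Apply the min-plus product entry-by-entry:
  C[0][0] = min over k of (A[0][0] + B[0][0] = -2 + 6 = 4, A[0][1] + B[1][0] = -4 + 6 = 2) = 2 (attained at k = 1)
  C[0][1] = min over k of (A[0][0] + B[0][1] = -2 + 2 = 0, A[0][1] + B[1][1] = -4 + 9 = 5) = 0 (attained at k = 0)
  C[1][0] = min over k of (A[1][0] + B[0][0] = 3 + 6 = 9, A[1][1] + B[1][0] = 9 + 6 = 15) = 9 (attained at k = 0)
  C[1][1] = min over k of (A[1][0] + B[0][1] = 3 + 2 = 5, A[1][1] + B[1][1] = 9 + 9 = 18) = 5 (attained at k = 0)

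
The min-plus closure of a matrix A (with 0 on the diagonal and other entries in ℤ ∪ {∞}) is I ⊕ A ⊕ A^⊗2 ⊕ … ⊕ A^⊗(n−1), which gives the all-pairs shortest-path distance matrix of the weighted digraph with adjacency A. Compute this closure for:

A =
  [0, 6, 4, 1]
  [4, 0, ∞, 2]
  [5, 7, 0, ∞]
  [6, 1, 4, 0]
Closure =
  [0, 2, 4, 1]
  [4, 0, 6, 2]
  [5, 7, 0, 6]
  [5, 1, 4, 0]

This is the Floyd-Warshall all-pairs shortest-path computation. For each intermediate vertex k = 0, 1, …, 3, update dist[i][j] ← min(dist[i][j], dist[i][k] + dist[k][j]). The final matrix gives, for each (i, j), the minimum total weight of any directed path from i to j (possibly empty when i = j).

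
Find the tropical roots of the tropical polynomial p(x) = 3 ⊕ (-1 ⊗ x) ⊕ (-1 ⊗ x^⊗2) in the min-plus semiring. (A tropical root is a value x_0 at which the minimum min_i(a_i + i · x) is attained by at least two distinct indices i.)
Roots: {0, 4}

Each tropical root is a break point of the lower envelope of the lines y = a_i + i · x (there are 3 lines, with slopes 0, 1, ..., 2). Only the lines that attain the minimum somewhere contribute to roots; other lines are dominated. Here the surviving (envelope) indices are i = 2, i = 1, i = 0.
Intersections between consecutive envelope lines give the roots: for adjacent envelope indices i < j the intersection is x = (a_i − a_j) / (j − i). Reading off the sorted break points: {0, 4}.
Verification: at each break x_0, at least two indices attain the minimum of min_i(a_i + i · x_0).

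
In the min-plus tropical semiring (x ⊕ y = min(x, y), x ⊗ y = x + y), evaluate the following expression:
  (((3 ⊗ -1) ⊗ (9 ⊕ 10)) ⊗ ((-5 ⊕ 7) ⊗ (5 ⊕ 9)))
(((3 ⊗ -1) ⊗ (9 ⊕ 10)) ⊗ ((-5 ⊕ 7) ⊗ (5 ⊕ 9))) = 11

Expand innermost to outermost. Recall ⊕ takes the minimum of its arguments and ⊗ takes their sum. Working out the expression (((3 ⊗ -1) ⊗ (9 ⊕ 10)) ⊗ ((-5 ⊕ 7) ⊗ (5 ⊕ 9))) gives 11.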